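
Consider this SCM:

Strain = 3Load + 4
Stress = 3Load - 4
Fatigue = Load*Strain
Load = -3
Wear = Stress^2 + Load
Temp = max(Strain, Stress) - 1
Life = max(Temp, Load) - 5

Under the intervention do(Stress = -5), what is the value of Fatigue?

15

Under do(Stress=-5), the mechanism Stress = 3Load - 4 is discarded; Stress is fixed at -5.
No directed path runs from Stress to Fatigue, so Fatigue keeps its natural value.
Strain = 3Load + 4  [with Load=-3]  = -5
Fatigue = Load*Strain  [with Load=-3, Strain=-5]  = 15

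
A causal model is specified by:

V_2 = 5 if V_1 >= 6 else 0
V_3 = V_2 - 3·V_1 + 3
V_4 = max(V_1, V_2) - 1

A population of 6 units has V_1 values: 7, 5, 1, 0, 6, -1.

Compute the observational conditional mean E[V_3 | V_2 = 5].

-11.5

Conditioning on V_2=5 selects the 2 unit(s) with V_1 ∈ {7, 6}. Their V_3 values: -13, -10. Mean = -11.5.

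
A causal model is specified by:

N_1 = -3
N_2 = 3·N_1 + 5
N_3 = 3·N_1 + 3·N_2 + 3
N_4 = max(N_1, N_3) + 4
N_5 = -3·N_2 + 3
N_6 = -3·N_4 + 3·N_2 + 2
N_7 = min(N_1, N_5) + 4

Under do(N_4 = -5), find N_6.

5

Under do(N_4=-5), the mechanism N_4 = max(N_1, N_3) + 4 is discarded; N_4 is fixed at -5.
N_2 = 3·N_1 + 5  [with N_1=-3]  = -4
N_6 = -3·N_4 + 3·N_2 + 2  [with N_4=-5, N_2=-4]  = 5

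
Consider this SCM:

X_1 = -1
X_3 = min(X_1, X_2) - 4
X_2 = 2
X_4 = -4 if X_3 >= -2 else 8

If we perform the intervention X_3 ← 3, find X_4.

-4

The intervention breaks the incoming arrows to X_3: X_3 = min(X_1, X_2) - 4 no longer applies, and X_3 = 3.
X_4 = -4 if X_3 >= -2 else 8  [with X_3=3]  = -4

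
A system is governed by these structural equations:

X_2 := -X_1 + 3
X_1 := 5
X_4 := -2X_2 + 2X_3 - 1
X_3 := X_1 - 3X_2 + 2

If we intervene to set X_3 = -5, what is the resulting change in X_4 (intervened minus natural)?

-36

The intervention breaks the incoming arrows to X_3: X_3 := X_1 - 3X_2 + 2 no longer applies, and X_3 = -5.
X_2 = -X_1 + 3  [with X_1=5]  = -2
X_4 = -2X_2 + 2X_3 - 1  [with X_2=-2, X_3=-5]  = -7
Without intervention: X_2 = -X_1 + 3  [with X_1=5]  = -2; X_3 = X_1 - 3X_2 + 2  [with X_1=5, X_2=-2]  = 13; X_4 = -2X_2 + 2X_3 - 1  [with X_2=-2, X_3=13]  = 29.
Change = -7 − 29 = -36.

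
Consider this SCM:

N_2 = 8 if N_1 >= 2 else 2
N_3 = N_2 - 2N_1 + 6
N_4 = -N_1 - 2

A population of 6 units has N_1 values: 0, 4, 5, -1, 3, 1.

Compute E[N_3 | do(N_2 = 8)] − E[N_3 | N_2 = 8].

4

The intervention sets N_2=8 in all 6 units regardless of N_1. Recomputing N_3 per unit gives 14, 6, 4, 16, 8, 12; average 10.
Observing N_2=8 restricts to units where N_2's equation naturally yields 8: N_1 ∈ {4, 5, 3}. In that subpopulation N_3 = 6, 4, 8, mean 6.
Difference = 10 − 6 = 4.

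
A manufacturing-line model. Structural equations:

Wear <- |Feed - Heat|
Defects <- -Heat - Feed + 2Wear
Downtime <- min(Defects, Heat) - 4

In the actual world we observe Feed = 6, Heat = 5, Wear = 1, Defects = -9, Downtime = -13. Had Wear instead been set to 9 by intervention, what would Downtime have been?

1

do(Wear=9) replaces the equation Wear <- |Feed - Heat| with the constant Wear = 9.
Defects = -Heat - Feed + 2Wear  [with Heat=5, Feed=6, Wear=9]  = 7
Downtime = min(Defects, Heat) - 4  [with Defects=7, Heat=5]  = 1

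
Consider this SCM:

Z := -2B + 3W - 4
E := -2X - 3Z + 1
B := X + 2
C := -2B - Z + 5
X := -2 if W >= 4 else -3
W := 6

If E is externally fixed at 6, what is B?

do(E=6) replaces the equation E := -2X - 3Z + 1 with the constant E = 6.
B is not downstream of the intervention, so its value is determined by the original equations.
X = -2 if W >= 4 else -3  [with W=6]  = -2
B = X + 2  [with X=-2]  = 0

0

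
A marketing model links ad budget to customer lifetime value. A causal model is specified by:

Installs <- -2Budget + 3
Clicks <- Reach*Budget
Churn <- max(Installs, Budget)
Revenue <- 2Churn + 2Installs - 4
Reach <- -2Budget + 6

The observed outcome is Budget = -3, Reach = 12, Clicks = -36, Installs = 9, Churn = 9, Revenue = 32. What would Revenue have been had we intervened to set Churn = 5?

The intervention breaks the incoming arrows to Churn: Churn <- max(Installs, Budget) no longer applies, and Churn = 5.
Installs = -2Budget + 3  [with Budget=-3]  = 9
Revenue = 2Churn + 2Installs - 4  [with Churn=5, Installs=9]  = 24

24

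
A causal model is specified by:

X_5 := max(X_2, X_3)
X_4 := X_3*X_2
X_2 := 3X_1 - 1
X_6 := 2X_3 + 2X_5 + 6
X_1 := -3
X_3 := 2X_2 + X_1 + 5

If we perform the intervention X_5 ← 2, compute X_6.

-26

The intervention breaks the incoming arrows to X_5: X_5 := max(X_2, X_3) no longer applies, and X_5 = 2.
X_2 = 3X_1 - 1  [with X_1=-3]  = -10
X_3 = 2X_2 + X_1 + 5  [with X_2=-10, X_1=-3]  = -18
X_6 = 2X_3 + 2X_5 + 6  [with X_3=-18, X_5=2]  = -26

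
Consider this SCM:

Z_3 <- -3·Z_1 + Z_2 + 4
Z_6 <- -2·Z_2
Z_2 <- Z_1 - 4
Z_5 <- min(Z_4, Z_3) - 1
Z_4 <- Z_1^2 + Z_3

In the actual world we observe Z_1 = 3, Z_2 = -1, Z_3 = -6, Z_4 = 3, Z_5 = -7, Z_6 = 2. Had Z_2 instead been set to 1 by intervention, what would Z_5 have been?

-5

do(Z_2=1) replaces the equation Z_2 <- Z_1 - 4 with the constant Z_2 = 1.
Z_3 = -3·Z_1 + Z_2 + 4  [with Z_1=3, Z_2=1]  = -4
Z_4 = Z_1^2 + Z_3  [with Z_1=3, Z_3=-4]  = 5
Z_5 = min(Z_4, Z_3) - 1  [with Z_4=5, Z_3=-4]  = -5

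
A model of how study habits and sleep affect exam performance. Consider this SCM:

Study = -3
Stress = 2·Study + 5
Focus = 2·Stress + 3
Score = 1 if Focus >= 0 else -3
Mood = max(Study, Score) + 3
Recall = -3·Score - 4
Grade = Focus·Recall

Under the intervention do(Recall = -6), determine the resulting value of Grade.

-6

Intervening sets Recall = -6 and removes its equation (Recall = -3·Score - 4).
Stress = 2·Study + 5  [with Study=-3]  = -1
Focus = 2·Stress + 3  [with Stress=-1]  = 1
Grade = Focus·Recall  [with Focus=1, Recall=-6]  = -6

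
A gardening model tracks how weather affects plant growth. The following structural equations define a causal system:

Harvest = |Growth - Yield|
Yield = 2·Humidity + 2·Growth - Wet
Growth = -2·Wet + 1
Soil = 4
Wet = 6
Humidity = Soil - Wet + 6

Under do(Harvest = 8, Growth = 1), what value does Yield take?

4

Under do(Harvest = 8, Growth = 1), each intervened variable's structural equation is replaced by its fixed value.
Humidity = Soil - Wet + 6  [with Soil=4, Wet=6]  = 4
Yield = 2·Humidity + 2·Growth - Wet  [with Humidity=4, Growth=1, Wet=6]  = 4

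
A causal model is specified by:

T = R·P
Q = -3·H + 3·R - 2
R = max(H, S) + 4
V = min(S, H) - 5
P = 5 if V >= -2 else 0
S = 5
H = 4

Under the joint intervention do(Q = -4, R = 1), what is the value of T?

5

Setting Q = -4, R = 1 by intervention discards those variables' equations.
V = min(S, H) - 5  [with S=5, H=4]  = -1
P = 5 if V >= -2 else 0  [with V=-1]  = 5
T = R·P  [with R=1, P=5]  = 5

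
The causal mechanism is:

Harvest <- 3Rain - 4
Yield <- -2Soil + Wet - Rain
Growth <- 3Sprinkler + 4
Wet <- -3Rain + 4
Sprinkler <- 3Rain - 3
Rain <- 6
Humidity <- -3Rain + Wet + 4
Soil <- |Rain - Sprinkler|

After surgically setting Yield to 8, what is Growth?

49

The intervention breaks the incoming arrows to Yield: Yield <- -2Soil + Wet - Rain no longer applies, and Yield = 8.
Growth is not downstream of the intervention, so its value is determined by the original equations.
Sprinkler = 3Rain - 3  [with Rain=6]  = 15
Growth = 3Sprinkler + 4  [with Sprinkler=15]  = 49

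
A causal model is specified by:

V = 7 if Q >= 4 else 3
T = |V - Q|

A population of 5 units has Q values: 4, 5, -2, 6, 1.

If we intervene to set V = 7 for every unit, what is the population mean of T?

Under do(V=7), V's equation is replaced by V=7 for every unit. Per-unit T: 3, 2, 9, 1, 6. Mean = 4.2.

4.2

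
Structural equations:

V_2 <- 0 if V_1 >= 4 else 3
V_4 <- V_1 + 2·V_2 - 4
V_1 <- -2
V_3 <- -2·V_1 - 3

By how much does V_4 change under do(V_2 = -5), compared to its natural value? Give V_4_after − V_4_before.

Under do(V_2=-5), the mechanism V_2 <- 0 if V_1 >= 4 else 3 is discarded; V_2 is fixed at -5.
V_4 = V_1 + 2·V_2 - 4  [with V_1=-2, V_2=-5]  = -16
Without intervention: V_2 = 0 if V_1 >= 4 else 3  [with V_1=-2]  = 3; V_4 = V_1 + 2·V_2 - 4  [with V_1=-2, V_2=3]  = 0.
Change = -16 − 0 = -16.

-16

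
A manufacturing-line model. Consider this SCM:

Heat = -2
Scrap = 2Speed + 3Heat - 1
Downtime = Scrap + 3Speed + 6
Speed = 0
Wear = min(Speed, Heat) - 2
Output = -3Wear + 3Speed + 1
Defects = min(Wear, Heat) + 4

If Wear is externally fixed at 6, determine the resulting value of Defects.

2

The intervention breaks the incoming arrows to Wear: Wear = min(Speed, Heat) - 2 no longer applies, and Wear = 6.
Defects = min(Wear, Heat) + 4  [with Wear=6, Heat=-2]  = 2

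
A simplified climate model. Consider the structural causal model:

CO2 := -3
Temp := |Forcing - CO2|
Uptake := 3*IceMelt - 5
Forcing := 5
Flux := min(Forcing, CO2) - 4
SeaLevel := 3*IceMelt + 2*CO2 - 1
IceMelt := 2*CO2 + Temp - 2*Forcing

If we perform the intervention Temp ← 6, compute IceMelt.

The intervention breaks the incoming arrows to Temp: Temp := |Forcing - CO2| no longer applies, and Temp = 6.
IceMelt = 2*CO2 + Temp - 2*Forcing  [with CO2=-3, Temp=6, Forcing=5]  = -10

-10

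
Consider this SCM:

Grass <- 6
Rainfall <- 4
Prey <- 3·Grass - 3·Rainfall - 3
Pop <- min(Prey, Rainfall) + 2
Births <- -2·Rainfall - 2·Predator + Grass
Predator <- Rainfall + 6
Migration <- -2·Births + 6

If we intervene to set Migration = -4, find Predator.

do(Migration=-4) replaces the equation Migration <- -2·Births + 6 with the constant Migration = -4.
No directed path runs from Migration to Predator, so Predator keeps its natural value.
Predator = Rainfall + 6  [with Rainfall=4]  = 10

10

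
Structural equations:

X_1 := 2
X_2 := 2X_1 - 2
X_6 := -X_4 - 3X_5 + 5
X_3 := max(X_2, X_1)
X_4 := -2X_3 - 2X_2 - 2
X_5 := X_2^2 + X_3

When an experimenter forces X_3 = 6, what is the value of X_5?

do(X_3=6) replaces the equation X_3 := max(X_2, X_1) with the constant X_3 = 6.
X_2 = 2X_1 - 2  [with X_1=2]  = 2
X_5 = X_2^2 + X_3  [with X_2=2, X_3=6]  = 10

10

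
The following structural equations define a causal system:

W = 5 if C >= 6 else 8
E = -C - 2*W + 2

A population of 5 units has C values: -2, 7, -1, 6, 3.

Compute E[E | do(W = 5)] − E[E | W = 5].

Every unit gets W=5 under the intervention. E values become -6, -15, -7, -14, -11; E[E|do(W=5)] = -10.6.
E[E|W=5] averages over only the 2 units with W=5 (C = 7, 6): E = -15, -14, mean -14.5.
Difference = -10.6 − (-14.5) = 3.9.

3.9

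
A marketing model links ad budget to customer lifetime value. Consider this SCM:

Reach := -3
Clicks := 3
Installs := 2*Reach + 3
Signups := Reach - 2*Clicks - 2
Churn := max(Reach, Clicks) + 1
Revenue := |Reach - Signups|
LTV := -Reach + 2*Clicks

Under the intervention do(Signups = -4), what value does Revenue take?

Under do(Signups=-4), the mechanism Signups := Reach - 2*Clicks - 2 is discarded; Signups is fixed at -4.
Revenue = |Reach - Signups|  [with Reach=-3, Signups=-4]  = 1

1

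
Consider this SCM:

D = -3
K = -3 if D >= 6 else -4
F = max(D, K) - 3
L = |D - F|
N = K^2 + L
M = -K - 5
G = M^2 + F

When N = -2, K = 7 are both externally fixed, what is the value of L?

Setting N = -2, K = 7 by intervention discards those variables' equations.
F = max(D, K) - 3  [with D=-3, K=7]  = 4
L = |D - F|  [with D=-3, F=4]  = 7

7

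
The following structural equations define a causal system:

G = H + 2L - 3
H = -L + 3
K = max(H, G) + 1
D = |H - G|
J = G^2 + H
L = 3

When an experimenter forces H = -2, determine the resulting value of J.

-1

Under do(H=-2), the mechanism H = -L + 3 is discarded; H is fixed at -2.
G = H + 2L - 3  [with H=-2, L=3]  = 1
J = G^2 + H  [with G=1, H=-2]  = -1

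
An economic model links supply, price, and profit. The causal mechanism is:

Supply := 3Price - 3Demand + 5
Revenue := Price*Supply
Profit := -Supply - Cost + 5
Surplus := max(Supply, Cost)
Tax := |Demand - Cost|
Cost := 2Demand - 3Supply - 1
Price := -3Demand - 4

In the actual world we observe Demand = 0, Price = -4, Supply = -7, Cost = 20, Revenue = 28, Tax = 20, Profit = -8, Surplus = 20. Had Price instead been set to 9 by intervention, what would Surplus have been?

do(Price=9) replaces the equation Price := -3Demand - 4 with the constant Price = 9.
Supply = 3Price - 3Demand + 5  [with Price=9, Demand=0]  = 32
Cost = 2Demand - 3Supply - 1  [with Demand=0, Supply=32]  = -97
Surplus = max(Supply, Cost)  [with Supply=32, Cost=-97]  = 32

32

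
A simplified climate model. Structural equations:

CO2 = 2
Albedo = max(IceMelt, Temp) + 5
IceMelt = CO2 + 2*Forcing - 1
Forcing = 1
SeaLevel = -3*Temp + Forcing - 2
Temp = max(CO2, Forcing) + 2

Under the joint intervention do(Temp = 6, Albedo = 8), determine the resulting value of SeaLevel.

-19

Setting Temp = 6, Albedo = 8 by intervention discards those variables' equations.
SeaLevel = -3*Temp + Forcing - 2  [with Temp=6, Forcing=1]  = -19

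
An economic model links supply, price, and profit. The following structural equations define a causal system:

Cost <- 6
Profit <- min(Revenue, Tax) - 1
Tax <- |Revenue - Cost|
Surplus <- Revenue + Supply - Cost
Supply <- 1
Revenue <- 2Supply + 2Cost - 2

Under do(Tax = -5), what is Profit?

-6

Intervening sets Tax = -5 and removes its equation (Tax <- |Revenue - Cost|).
Revenue = 2Supply + 2Cost - 2  [with Supply=1, Cost=6]  = 12
Profit = min(Revenue, Tax) - 1  [with Revenue=12, Tax=-5]  = -6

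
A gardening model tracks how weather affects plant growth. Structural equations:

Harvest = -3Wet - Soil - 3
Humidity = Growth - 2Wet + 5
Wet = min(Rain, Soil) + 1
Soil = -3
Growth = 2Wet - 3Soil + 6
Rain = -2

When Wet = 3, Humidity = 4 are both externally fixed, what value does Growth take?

21

The joint intervention fixes Wet = 3, Humidity = 4, removing each variable's own equation.
Growth = 2Wet - 3Soil + 6  [with Wet=3, Soil=-3]  = 21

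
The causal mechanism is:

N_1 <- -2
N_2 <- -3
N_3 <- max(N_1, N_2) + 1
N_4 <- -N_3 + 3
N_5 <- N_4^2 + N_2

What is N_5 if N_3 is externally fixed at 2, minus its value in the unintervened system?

-15

do(N_3=2) replaces the equation N_3 <- max(N_1, N_2) + 1 with the constant N_3 = 2.
N_4 = -N_3 + 3  [with N_3=2]  = 1
N_5 = N_4^2 + N_2  [with N_4=1, N_2=-3]  = -2
Without intervention: N_3 = max(N_1, N_2) + 1  [with N_1=-2, N_2=-3]  = -1; N_4 = -N_3 + 3  [with N_3=-1]  = 4; N_5 = N_4^2 + N_2  [with N_4=4, N_2=-3]  = 13.
Change = -2 − 13 = -15.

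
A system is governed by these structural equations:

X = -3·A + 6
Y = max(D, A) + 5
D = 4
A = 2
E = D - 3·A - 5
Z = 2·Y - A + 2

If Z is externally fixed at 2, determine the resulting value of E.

do(Z=2) replaces the equation Z = 2·Y - A + 2 with the constant Z = 2.
No directed path runs from Z to E, so E keeps its natural value.
E = D - 3·A - 5  [with D=4, A=2]  = -7

-7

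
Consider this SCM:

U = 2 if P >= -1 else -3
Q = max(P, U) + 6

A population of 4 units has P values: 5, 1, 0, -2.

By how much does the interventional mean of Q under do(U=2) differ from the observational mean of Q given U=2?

The intervention sets U=2 in all 4 units regardless of P. Recomputing Q per unit gives 11, 8, 8, 8; average 8.75.
Observing U=2 restricts to units where U's equation naturally yields 2: P ∈ {5, 1, 0}. In that subpopulation Q = 11, 8, 8, mean 9.
Difference = 8.75 − 9 = -0.25.

-0.25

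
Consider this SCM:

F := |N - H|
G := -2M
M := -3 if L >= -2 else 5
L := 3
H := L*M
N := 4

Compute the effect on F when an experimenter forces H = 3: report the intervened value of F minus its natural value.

-12

Under do(H=3), the mechanism H := L*M is discarded; H is fixed at 3.
F = |N - H|  [with N=4, H=3]  = 1
Without intervention: M = -3 if L >= -2 else 5  [with L=3]  = -3; H = L*M  [with L=3, M=-3]  = -9; F = |N - H|  [with N=4, H=-9]  = 13.
Change = 1 − 13 = -12.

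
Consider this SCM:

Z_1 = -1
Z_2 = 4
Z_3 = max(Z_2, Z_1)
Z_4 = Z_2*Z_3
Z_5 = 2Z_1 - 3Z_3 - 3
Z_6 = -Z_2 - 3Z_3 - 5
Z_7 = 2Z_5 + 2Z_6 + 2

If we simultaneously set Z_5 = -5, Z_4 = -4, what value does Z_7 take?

Setting Z_5 = -5, Z_4 = -4 by intervention discards those variables' equations.
Z_3 = max(Z_2, Z_1)  [with Z_2=4, Z_1=-1]  = 4
Z_6 = -Z_2 - 3Z_3 - 5  [with Z_2=4, Z_3=4]  = -21
Z_7 = 2Z_5 + 2Z_6 + 2  [with Z_5=-5, Z_6=-21]  = -50

-50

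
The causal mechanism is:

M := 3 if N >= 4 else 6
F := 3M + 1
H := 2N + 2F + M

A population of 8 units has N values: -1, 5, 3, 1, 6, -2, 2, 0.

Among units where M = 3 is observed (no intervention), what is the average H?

34

Observing M=3 restricts to units where M's equation naturally yields 3: N ∈ {5, 6}. In that subpopulation H = 33, 35, mean 34.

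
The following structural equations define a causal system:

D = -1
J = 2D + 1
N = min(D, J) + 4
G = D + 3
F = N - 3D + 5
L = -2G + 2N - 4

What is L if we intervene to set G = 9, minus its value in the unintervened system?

-14

Under do(G=9), the mechanism G = D + 3 is discarded; G is fixed at 9.
J = 2D + 1  [with D=-1]  = -1
N = min(D, J) + 4  [with D=-1, J=-1]  = 3
L = -2G + 2N - 4  [with G=9, N=3]  = -16
Without intervention: J = 2D + 1  [with D=-1]  = -1; N = min(D, J) + 4  [with D=-1, J=-1]  = 3; G = D + 3  [with D=-1]  = 2; L = -2G + 2N - 4  [with G=2, N=3]  = -2.
Change = -16 − (-2) = -14.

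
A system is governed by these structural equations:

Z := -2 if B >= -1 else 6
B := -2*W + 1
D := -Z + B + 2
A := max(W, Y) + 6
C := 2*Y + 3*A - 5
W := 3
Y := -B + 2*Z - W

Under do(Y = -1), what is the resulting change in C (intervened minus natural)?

The intervention breaks the incoming arrows to Y: Y := -B + 2*Z - W no longer applies, and Y = -1.
A = max(W, Y) + 6  [with W=3, Y=-1]  = 9
C = 2*Y + 3*A - 5  [with Y=-1, A=9]  = 20
Without intervention: B = -2*W + 1  [with W=3]  = -5; Z = -2 if B >= -1 else 6  [with B=-5]  = 6; Y = -B + 2*Z - W  [with B=-5, Z=6, W=3]  = 14; A = max(W, Y) + 6  [with W=3, Y=14]  = 20; C = 2*Y + 3*A - 5  [with Y=14, A=20]  = 83.
Change = 20 − 83 = -63.

-63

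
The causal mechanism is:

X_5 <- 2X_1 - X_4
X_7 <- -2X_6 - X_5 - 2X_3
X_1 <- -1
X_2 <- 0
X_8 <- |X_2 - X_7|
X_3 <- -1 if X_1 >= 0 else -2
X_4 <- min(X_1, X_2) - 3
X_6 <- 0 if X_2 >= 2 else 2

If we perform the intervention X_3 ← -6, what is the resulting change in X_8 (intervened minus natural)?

The intervention breaks the incoming arrows to X_3: X_3 <- -1 if X_1 >= 0 else -2 no longer applies, and X_3 = -6.
X_4 = min(X_1, X_2) - 3  [with X_1=-1, X_2=0]  = -4
X_5 = 2X_1 - X_4  [with X_1=-1, X_4=-4]  = 2
X_6 = 0 if X_2 >= 2 else 2  [with X_2=0]  = 2
X_7 = -2X_6 - X_5 - 2X_3  [with X_6=2, X_5=2, X_3=-6]  = 6
X_8 = |X_2 - X_7|  [with X_2=0, X_7=6]  = 6
Without intervention: X_3 = -1 if X_1 >= 0 else -2  [with X_1=-1]  = -2; X_4 = min(X_1, X_2) - 3  [with X_1=-1, X_2=0]  = -4; X_5 = 2X_1 - X_4  [with X_1=-1, X_4=-4]  = 2; X_6 = 0 if X_2 >= 2 else 2  [with X_2=0]  = 2; X_7 = -2X_6 - X_5 - 2X_3  [with X_6=2, X_5=2, X_3=-2]  = -2; X_8 = |X_2 - X_7|  [with X_2=0, X_7=-2]  = 2.
Change = 6 − 2 = 4.

4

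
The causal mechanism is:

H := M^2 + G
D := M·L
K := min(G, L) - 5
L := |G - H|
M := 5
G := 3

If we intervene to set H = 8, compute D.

do(H=8) replaces the equation H := M^2 + G with the constant H = 8.
L = |G - H|  [with G=3, H=8]  = 5
D = M·L  [with M=5, L=5]  = 25

25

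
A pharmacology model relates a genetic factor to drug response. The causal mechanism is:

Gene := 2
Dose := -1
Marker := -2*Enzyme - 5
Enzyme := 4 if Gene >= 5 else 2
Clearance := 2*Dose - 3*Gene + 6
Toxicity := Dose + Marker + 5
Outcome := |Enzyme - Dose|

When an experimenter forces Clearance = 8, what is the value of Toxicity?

-5

do(Clearance=8) replaces the equation Clearance := 2*Dose - 3*Gene + 6 with the constant Clearance = 8.
Since Toxicity is not a descendant of the intervened variable, it is unaffected.
Enzyme = 4 if Gene >= 5 else 2  [with Gene=2]  = 2
Marker = -2*Enzyme - 5  [with Enzyme=2]  = -9
Toxicity = Dose + Marker + 5  [with Dose=-1, Marker=-9]  = -5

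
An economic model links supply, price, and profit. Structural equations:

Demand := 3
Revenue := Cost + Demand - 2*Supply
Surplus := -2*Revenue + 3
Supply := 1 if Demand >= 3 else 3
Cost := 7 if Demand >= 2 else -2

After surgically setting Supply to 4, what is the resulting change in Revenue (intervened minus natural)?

-6

Under do(Supply=4), the mechanism Supply := 1 if Demand >= 3 else 3 is discarded; Supply is fixed at 4.
Cost = 7 if Demand >= 2 else -2  [with Demand=3]  = 7
Revenue = Cost + Demand - 2*Supply  [with Cost=7, Demand=3, Supply=4]  = 2
Without intervention: Supply = 1 if Demand >= 3 else 3  [with Demand=3]  = 1; Cost = 7 if Demand >= 2 else -2  [with Demand=3]  = 7; Revenue = Cost + Demand - 2*Supply  [with Cost=7, Demand=3, Supply=1]  = 8.
Change = 2 − 8 = -6.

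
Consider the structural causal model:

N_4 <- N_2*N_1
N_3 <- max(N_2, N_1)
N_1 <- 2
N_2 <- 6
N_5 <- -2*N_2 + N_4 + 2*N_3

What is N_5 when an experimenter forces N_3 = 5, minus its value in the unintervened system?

-2

do(N_3=5) replaces the equation N_3 <- max(N_2, N_1) with the constant N_3 = 5.
N_4 = N_2*N_1  [with N_2=6, N_1=2]  = 12
N_5 = -2*N_2 + N_4 + 2*N_3  [with N_2=6, N_4=12, N_3=5]  = 10
Without intervention: N_3 = max(N_2, N_1)  [with N_2=6, N_1=2]  = 6; N_4 = N_2*N_1  [with N_2=6, N_1=2]  = 12; N_5 = -2*N_2 + N_4 + 2*N_3  [with N_2=6, N_4=12, N_3=6]  = 12.
Change = 10 − 12 = -2.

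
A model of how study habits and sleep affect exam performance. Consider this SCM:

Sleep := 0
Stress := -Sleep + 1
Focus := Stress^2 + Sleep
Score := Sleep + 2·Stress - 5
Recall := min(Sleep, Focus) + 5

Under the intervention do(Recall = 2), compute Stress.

Under do(Recall=2), the mechanism Recall := min(Sleep, Focus) + 5 is discarded; Recall is fixed at 2.
No directed path runs from Recall to Stress, so Stress keeps its natural value.
Stress = -Sleep + 1  [with Sleep=0]  = 1

1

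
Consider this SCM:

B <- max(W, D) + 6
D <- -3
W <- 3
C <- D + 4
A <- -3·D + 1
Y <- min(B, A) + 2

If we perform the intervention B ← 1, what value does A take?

10

Under do(B=1), the mechanism B <- max(W, D) + 6 is discarded; B is fixed at 1.
Since A is not a descendant of the intervened variable, it is unaffected.
A = -3·D + 1  [with D=-3]  = 10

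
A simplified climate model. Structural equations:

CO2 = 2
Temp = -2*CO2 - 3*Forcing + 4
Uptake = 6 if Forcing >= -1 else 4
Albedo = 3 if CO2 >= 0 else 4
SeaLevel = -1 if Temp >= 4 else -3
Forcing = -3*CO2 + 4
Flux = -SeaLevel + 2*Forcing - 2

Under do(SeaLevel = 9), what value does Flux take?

The intervention breaks the incoming arrows to SeaLevel: SeaLevel = -1 if Temp >= 4 else -3 no longer applies, and SeaLevel = 9.
Forcing = -3*CO2 + 4  [with CO2=2]  = -2
Flux = -SeaLevel + 2*Forcing - 2  [with SeaLevel=9, Forcing=-2]  = -15

-15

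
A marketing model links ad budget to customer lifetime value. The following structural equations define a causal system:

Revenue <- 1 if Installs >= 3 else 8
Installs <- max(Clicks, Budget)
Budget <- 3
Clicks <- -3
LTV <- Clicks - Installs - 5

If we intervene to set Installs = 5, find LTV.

do(Installs=5) replaces the equation Installs <- max(Clicks, Budget) with the constant Installs = 5.
LTV = Clicks - Installs - 5  [with Clicks=-3, Installs=5]  = -13

-13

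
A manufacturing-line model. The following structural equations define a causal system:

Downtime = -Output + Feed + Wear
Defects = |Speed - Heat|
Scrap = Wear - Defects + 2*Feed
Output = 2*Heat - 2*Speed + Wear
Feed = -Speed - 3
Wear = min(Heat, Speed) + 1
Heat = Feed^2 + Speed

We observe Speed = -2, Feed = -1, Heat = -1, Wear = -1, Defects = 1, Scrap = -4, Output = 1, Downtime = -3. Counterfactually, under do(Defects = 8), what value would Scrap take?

-11

The intervention breaks the incoming arrows to Defects: Defects = |Speed - Heat| no longer applies, and Defects = 8.
Feed = -Speed - 3  [with Speed=-2]  = -1
Heat = Feed^2 + Speed  [with Feed=-1, Speed=-2]  = -1
Wear = min(Heat, Speed) + 1  [with Heat=-1, Speed=-2]  = -1
Scrap = Wear - Defects + 2*Feed  [with Wear=-1, Defects=8, Feed=-1]  = -11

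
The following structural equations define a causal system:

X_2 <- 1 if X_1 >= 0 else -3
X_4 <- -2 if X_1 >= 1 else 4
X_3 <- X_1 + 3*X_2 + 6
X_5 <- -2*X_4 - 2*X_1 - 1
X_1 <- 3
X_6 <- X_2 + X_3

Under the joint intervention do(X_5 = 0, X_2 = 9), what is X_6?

45

The joint intervention fixes X_5 = 0, X_2 = 9, removing each variable's own equation.
X_3 = X_1 + 3*X_2 + 6  [with X_1=3, X_2=9]  = 36
X_6 = X_2 + X_3  [with X_2=9, X_3=36]  = 45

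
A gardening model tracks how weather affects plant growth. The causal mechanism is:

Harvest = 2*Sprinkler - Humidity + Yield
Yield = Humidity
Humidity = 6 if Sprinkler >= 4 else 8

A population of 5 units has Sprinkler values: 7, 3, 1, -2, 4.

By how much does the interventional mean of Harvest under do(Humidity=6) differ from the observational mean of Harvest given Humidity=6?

-5.8

do(Humidity=6) breaks Humidity's dependence on Sprinkler. With Humidity=6 fixed, Harvest across the units is 14, 6, 2, -4, 8, mean 5.2.
Conditioning on Humidity=6 selects the 2 unit(s) with Sprinkler ∈ {7, 4}. Their Harvest values: 14, 8. Mean = 11.
Difference = 5.2 − 11 = -5.8.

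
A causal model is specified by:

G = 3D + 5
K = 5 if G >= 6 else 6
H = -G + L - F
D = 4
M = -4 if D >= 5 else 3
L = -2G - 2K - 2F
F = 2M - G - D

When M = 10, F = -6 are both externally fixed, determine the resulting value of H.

-43

Under do(M = 10, F = -6), each intervened variable's structural equation is replaced by its fixed value.
G = 3D + 5  [with D=4]  = 17
K = 5 if G >= 6 else 6  [with G=17]  = 5
L = -2G - 2K - 2F  [with G=17, K=5, F=-6]  = -32
H = -G + L - F  [with G=17, L=-32, F=-6]  = -43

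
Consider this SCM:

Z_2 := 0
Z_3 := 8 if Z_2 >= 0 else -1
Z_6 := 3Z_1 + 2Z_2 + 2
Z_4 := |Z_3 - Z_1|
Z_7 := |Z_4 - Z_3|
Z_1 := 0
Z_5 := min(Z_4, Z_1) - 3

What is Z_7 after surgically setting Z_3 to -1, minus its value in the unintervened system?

2

The intervention breaks the incoming arrows to Z_3: Z_3 := 8 if Z_2 >= 0 else -1 no longer applies, and Z_3 = -1.
Z_4 = |Z_3 - Z_1|  [with Z_3=-1, Z_1=0]  = 1
Z_7 = |Z_4 - Z_3|  [with Z_4=1, Z_3=-1]  = 2
Without intervention: Z_3 = 8 if Z_2 >= 0 else -1  [with Z_2=0]  = 8; Z_4 = |Z_3 - Z_1|  [with Z_3=8, Z_1=0]  = 8; Z_7 = |Z_4 - Z_3|  [with Z_4=8, Z_3=8]  = 0.
Change = 2 − 0 = 2.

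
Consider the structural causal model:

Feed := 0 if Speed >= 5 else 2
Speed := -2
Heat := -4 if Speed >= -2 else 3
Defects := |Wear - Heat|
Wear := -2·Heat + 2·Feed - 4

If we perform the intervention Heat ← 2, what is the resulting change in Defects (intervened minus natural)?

do(Heat=2) replaces the equation Heat := -4 if Speed >= -2 else 3 with the constant Heat = 2.
Feed = 0 if Speed >= 5 else 2  [with Speed=-2]  = 2
Wear = -2·Heat + 2·Feed - 4  [with Heat=2, Feed=2]  = -4
Defects = |Wear - Heat|  [with Wear=-4, Heat=2]  = 6
Without intervention: Feed = 0 if Speed >= 5 else 2  [with Speed=-2]  = 2; Heat = -4 if Speed >= -2 else 3  [with Speed=-2]  = -4; Wear = -2·Heat + 2·Feed - 4  [with Heat=-4, Feed=2]  = 8; Defects = |Wear - Heat|  [with Wear=8, Heat=-4]  = 12.
Change = 6 − 12 = -6.

-6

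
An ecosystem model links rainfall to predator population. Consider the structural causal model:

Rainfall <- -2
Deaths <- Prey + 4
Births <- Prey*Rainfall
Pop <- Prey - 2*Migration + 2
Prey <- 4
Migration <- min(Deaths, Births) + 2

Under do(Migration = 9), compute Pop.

-12

The intervention breaks the incoming arrows to Migration: Migration <- min(Deaths, Births) + 2 no longer applies, and Migration = 9.
Pop = Prey - 2*Migration + 2  [with Prey=4, Migration=9]  = -12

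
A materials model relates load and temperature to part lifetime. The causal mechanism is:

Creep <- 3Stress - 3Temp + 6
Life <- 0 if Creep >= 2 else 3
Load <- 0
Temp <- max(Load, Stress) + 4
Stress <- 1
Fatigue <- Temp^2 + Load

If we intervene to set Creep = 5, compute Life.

0

Under do(Creep=5), the mechanism Creep <- 3Stress - 3Temp + 6 is discarded; Creep is fixed at 5.
Life = 0 if Creep >= 2 else 3  [with Creep=5]  = 0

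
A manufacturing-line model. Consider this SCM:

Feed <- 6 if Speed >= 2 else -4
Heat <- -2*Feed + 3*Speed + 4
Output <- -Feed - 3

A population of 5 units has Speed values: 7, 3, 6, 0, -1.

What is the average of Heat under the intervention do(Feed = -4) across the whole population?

Every unit gets Feed=-4 under the intervention. Heat values become 33, 21, 30, 12, 9; E[Heat|do(Feed=-4)] = 21.

21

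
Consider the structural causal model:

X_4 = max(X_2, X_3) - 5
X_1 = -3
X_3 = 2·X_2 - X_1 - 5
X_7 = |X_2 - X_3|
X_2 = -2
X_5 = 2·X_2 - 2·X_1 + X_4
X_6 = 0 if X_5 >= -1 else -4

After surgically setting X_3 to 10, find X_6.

0

The intervention breaks the incoming arrows to X_3: X_3 = 2·X_2 - X_1 - 5 no longer applies, and X_3 = 10.
X_4 = max(X_2, X_3) - 5  [with X_2=-2, X_3=10]  = 5
X_5 = 2·X_2 - 2·X_1 + X_4  [with X_2=-2, X_1=-3, X_4=5]  = 7
X_6 = 0 if X_5 >= -1 else -4  [with X_5=7]  = 0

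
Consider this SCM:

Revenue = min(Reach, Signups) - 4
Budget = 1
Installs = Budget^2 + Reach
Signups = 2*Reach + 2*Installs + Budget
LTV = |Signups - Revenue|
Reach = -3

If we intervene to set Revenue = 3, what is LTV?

12

The intervention breaks the incoming arrows to Revenue: Revenue = min(Reach, Signups) - 4 no longer applies, and Revenue = 3.
Installs = Budget^2 + Reach  [with Budget=1, Reach=-3]  = -2
Signups = 2*Reach + 2*Installs + Budget  [with Reach=-3, Installs=-2, Budget=1]  = -9
LTV = |Signups - Revenue|  [with Signups=-9, Revenue=3]  = 12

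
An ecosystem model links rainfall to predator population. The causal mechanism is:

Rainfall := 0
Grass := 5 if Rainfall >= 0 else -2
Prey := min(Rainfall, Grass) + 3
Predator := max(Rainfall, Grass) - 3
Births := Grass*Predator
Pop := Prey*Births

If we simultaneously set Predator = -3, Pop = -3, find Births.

Setting Predator = -3, Pop = -3 by intervention discards those variables' equations.
Grass = 5 if Rainfall >= 0 else -2  [with Rainfall=0]  = 5
Births = Grass*Predator  [with Grass=5, Predator=-3]  = -15

-15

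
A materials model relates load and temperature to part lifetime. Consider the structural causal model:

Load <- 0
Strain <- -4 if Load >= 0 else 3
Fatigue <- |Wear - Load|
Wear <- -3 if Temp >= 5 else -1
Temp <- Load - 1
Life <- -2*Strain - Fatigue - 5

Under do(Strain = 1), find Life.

Under do(Strain=1), the mechanism Strain <- -4 if Load >= 0 else 3 is discarded; Strain is fixed at 1.
Temp = Load - 1  [with Load=0]  = -1
Wear = -3 if Temp >= 5 else -1  [with Temp=-1]  = -1
Fatigue = |Wear - Load|  [with Wear=-1, Load=0]  = 1
Life = -2*Strain - Fatigue - 5  [with Strain=1, Fatigue=1]  = -8

-8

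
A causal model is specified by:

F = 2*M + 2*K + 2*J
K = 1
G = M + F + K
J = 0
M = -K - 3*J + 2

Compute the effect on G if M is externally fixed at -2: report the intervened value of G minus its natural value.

-9

do(M=-2) replaces the equation M = -K - 3*J + 2 with the constant M = -2.
F = 2*M + 2*K + 2*J  [with M=-2, K=1, J=0]  = -2
G = M + F + K  [with M=-2, F=-2, K=1]  = -3
Without intervention: M = -K - 3*J + 2  [with K=1, J=0]  = 1; F = 2*M + 2*K + 2*J  [with M=1, K=1, J=0]  = 4; G = M + F + K  [with M=1, F=4, K=1]  = 6.
Change = -3 − 6 = -9.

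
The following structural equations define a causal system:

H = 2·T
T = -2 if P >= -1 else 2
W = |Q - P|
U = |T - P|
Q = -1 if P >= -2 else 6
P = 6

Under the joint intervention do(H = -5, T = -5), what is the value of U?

11

Under do(H = -5, T = -5), each intervened variable's structural equation is replaced by its fixed value.
U = |T - P|  [with T=-5, P=6]  = 11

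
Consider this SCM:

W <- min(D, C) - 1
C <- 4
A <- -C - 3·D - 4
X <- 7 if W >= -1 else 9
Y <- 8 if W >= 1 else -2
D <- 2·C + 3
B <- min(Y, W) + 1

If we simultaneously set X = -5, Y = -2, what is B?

-1

Setting X = -5, Y = -2 by intervention discards those variables' equations.
D = 2·C + 3  [with C=4]  = 11
W = min(D, C) - 1  [with D=11, C=4]  = 3
B = min(Y, W) + 1  [with Y=-2, W=3]  = -1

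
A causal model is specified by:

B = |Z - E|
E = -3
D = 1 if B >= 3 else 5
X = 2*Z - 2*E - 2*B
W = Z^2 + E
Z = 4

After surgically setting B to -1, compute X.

The intervention breaks the incoming arrows to B: B = |Z - E| no longer applies, and B = -1.
X = 2*Z - 2*E - 2*B  [with Z=4, E=-3, B=-1]  = 16

16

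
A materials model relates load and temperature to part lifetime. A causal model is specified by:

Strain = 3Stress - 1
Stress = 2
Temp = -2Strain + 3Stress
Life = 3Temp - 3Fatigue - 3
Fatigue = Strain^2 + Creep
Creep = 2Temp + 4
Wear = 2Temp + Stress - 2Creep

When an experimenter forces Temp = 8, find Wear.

do(Temp=8) replaces the equation Temp = -2Strain + 3Stress with the constant Temp = 8.
Creep = 2Temp + 4  [with Temp=8]  = 20
Wear = 2Temp + Stress - 2Creep  [with Temp=8, Stress=2, Creep=20]  = -22

-22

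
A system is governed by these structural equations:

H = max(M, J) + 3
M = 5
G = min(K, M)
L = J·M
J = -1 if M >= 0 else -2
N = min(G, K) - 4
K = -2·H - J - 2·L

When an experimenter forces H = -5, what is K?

21

do(H=-5) replaces the equation H = max(M, J) + 3 with the constant H = -5.
J = -1 if M >= 0 else -2  [with M=5]  = -1
L = J·M  [with J=-1, M=5]  = -5
K = -2·H - J - 2·L  [with H=-5, J=-1, L=-5]  = 21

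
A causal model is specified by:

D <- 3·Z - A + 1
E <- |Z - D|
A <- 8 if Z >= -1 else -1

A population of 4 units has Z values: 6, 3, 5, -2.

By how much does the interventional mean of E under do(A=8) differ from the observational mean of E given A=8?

Under do(A=8), A's equation is replaced by A=8 for every unit. Per-unit E: 5, 1, 3, 11. Mean = 5.
E[E|A=8] averages over only the 3 units with A=8 (Z = 6, 3, 5): E = 5, 1, 3, mean 3.
Difference = 5 − 3 = 2.

2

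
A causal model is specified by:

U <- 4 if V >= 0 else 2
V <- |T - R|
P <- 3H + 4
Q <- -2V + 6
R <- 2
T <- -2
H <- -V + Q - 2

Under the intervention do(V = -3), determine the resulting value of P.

43

The intervention breaks the incoming arrows to V: V <- |T - R| no longer applies, and V = -3.
Q = -2V + 6  [with V=-3]  = 12
H = -V + Q - 2  [with V=-3, Q=12]  = 13
P = 3H + 4  [with H=13]  = 43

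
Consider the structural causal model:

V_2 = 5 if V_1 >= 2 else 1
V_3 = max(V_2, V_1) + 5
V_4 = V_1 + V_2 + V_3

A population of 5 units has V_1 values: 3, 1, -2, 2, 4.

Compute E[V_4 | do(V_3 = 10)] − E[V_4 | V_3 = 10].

The intervention sets V_3=10 in all 5 units regardless of V_1. Recomputing V_4 per unit gives 18, 12, 9, 17, 19; average 15.
Observing V_3=10 restricts to units where V_3's equation naturally yields 10: V_1 ∈ {3, 2, 4}. In that subpopulation V_4 = 18, 17, 19, mean 18.
Difference = 15 − 18 = -3.

-3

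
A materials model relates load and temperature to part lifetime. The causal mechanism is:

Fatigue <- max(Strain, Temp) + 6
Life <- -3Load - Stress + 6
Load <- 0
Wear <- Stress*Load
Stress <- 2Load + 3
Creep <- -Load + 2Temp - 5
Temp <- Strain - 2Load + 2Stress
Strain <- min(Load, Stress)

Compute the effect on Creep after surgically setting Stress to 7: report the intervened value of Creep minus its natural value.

16

do(Stress=7) replaces the equation Stress <- 2Load + 3 with the constant Stress = 7.
Strain = min(Load, Stress)  [with Load=0, Stress=7]  = 0
Temp = Strain - 2Load + 2Stress  [with Strain=0, Load=0, Stress=7]  = 14
Creep = -Load + 2Temp - 5  [with Load=0, Temp=14]  = 23
Without intervention: Stress = 2Load + 3  [with Load=0]  = 3; Strain = min(Load, Stress)  [with Load=0, Stress=3]  = 0; Temp = Strain - 2Load + 2Stress  [with Strain=0, Load=0, Stress=3]  = 6; Creep = -Load + 2Temp - 5  [with Load=0, Temp=6]  = 7.
Change = 23 − 7 = 16.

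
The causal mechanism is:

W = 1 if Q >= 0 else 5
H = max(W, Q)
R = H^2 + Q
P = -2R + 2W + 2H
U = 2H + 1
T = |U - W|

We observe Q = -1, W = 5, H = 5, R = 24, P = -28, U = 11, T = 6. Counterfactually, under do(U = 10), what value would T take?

Intervening sets U = 10 and removes its equation (U = 2H + 1).
W = 1 if Q >= 0 else 5  [with Q=-1]  = 5
T = |U - W|  [with U=10, W=5]  = 5

5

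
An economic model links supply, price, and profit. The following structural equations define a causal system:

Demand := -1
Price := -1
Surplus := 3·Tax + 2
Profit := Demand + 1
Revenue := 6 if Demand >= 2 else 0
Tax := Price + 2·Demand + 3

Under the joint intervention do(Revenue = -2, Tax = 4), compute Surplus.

14

Setting Revenue = -2, Tax = 4 by intervention discards those variables' equations.
Surplus = 3·Tax + 2  [with Tax=4]  = 14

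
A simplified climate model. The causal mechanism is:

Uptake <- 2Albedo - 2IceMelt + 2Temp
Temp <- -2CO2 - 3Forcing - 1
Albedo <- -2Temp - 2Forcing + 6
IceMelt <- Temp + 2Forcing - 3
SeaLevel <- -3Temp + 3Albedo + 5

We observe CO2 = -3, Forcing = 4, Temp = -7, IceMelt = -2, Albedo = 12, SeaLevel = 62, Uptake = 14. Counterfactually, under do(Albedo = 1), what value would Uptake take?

Under do(Albedo=1), the mechanism Albedo <- -2Temp - 2Forcing + 6 is discarded; Albedo is fixed at 1.
Temp = -2CO2 - 3Forcing - 1  [with CO2=-3, Forcing=4]  = -7
IceMelt = Temp + 2Forcing - 3  [with Temp=-7, Forcing=4]  = -2
Uptake = 2Albedo - 2IceMelt + 2Temp  [with Albedo=1, IceMelt=-2, Temp=-7]  = -8

-8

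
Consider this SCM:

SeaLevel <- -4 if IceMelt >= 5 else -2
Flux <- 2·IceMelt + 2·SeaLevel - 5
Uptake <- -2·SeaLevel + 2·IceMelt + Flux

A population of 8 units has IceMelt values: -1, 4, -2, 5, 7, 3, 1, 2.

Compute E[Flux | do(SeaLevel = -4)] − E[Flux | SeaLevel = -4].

The intervention sets SeaLevel=-4 in all 8 units regardless of IceMelt. Recomputing Flux per unit gives -15, -5, -17, -3, 1, -7, -11, -9; average -8.25.
Observing SeaLevel=-4 restricts to units where SeaLevel's equation naturally yields -4: IceMelt ∈ {5, 7}. In that subpopulation Flux = -3, 1, mean -1.
Difference = -8.25 − (-1) = -7.25.

-7.25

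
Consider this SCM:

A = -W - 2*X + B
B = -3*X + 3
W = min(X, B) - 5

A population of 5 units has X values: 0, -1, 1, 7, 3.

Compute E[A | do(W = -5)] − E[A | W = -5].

-7.5

The intervention sets W=-5 in all 5 units regardless of X. Recomputing A per unit gives 8, 13, 3, -27, -7; average -2.
Conditioning on W=-5 selects the 2 unit(s) with X ∈ {0, 1}. Their A values: 8, 3. Mean = 5.5.
Difference = -2 − 5.5 = -7.5.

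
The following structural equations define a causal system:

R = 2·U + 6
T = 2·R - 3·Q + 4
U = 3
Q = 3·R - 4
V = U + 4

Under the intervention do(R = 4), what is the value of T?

Under do(R=4), the mechanism R = 2·U + 6 is discarded; R is fixed at 4.
Q = 3·R - 4  [with R=4]  = 8
T = 2·R - 3·Q + 4  [with R=4, Q=8]  = -12

-12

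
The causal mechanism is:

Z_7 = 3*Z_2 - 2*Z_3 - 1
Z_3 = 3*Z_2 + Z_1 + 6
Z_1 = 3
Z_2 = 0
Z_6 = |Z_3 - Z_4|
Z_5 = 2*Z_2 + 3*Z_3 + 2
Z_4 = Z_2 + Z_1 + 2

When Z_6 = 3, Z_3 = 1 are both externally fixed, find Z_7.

-3

Under do(Z_6 = 3, Z_3 = 1), each intervened variable's structural equation is replaced by its fixed value.
Z_7 = 3*Z_2 - 2*Z_3 - 1  [with Z_2=0, Z_3=1]  = -3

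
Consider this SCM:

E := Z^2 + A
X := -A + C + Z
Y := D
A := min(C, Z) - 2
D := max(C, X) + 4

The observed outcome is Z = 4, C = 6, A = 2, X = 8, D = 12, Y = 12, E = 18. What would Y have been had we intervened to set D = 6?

6

The intervention breaks the incoming arrows to D: D := max(C, X) + 4 no longer applies, and D = 6.
Y = D  [with D=6]  = 6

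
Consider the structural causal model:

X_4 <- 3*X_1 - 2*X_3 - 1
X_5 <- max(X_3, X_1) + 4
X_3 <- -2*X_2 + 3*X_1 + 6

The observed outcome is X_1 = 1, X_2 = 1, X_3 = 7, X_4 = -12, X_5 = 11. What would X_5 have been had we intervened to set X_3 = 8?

12

do(X_3=8) replaces the equation X_3 <- -2*X_2 + 3*X_1 + 6 with the constant X_3 = 8.
X_5 = max(X_3, X_1) + 4  [with X_3=8, X_1=1]  = 12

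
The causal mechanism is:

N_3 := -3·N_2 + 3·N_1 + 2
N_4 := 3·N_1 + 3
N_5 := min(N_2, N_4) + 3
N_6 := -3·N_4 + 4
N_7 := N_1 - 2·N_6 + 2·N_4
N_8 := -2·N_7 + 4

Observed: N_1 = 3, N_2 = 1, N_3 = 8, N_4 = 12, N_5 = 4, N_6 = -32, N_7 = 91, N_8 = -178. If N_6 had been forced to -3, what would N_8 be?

-62

Intervening sets N_6 = -3 and removes its equation (N_6 := -3·N_4 + 4).
N_4 = 3·N_1 + 3  [with N_1=3]  = 12
N_7 = N_1 - 2·N_6 + 2·N_4  [with N_1=3, N_6=-3, N_4=12]  = 33
N_8 = -2·N_7 + 4  [with N_7=33]  = -62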